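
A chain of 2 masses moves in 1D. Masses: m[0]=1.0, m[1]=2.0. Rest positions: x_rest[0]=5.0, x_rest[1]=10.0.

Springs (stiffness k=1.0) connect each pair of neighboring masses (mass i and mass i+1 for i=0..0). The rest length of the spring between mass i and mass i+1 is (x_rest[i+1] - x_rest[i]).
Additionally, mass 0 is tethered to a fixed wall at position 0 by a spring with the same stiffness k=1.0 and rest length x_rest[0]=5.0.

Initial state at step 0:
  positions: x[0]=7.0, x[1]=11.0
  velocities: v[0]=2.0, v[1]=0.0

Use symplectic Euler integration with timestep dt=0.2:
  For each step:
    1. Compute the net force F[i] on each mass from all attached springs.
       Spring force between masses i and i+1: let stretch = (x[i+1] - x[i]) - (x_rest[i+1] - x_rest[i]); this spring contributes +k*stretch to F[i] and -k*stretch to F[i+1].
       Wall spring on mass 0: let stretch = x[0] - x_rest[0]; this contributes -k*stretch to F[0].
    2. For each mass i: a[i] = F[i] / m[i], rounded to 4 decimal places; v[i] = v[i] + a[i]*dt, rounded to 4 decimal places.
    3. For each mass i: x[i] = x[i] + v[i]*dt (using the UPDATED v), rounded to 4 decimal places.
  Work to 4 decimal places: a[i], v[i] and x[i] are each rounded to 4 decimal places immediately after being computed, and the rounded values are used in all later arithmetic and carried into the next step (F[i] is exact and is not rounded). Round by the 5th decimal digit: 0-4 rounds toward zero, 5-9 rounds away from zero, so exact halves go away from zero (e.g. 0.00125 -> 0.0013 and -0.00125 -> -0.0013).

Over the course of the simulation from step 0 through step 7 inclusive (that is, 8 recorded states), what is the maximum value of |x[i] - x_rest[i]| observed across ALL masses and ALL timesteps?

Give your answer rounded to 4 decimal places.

Answer: 2.4184

Derivation:
Step 0: x=[7.0000 11.0000] v=[2.0000 0.0000]
Step 1: x=[7.2800 11.0200] v=[1.4000 0.1000]
Step 2: x=[7.4184 11.0652] v=[0.6920 0.2260]
Step 3: x=[7.4059 11.1375] v=[-0.0623 0.3613]
Step 4: x=[7.2465 11.2351] v=[-0.7972 0.4881]
Step 5: x=[6.9567 11.3529] v=[-1.4488 0.5892]
Step 6: x=[6.5645 11.4828] v=[-1.9609 0.6496]
Step 7: x=[6.1065 11.6144] v=[-2.2901 0.6578]
Max displacement = 2.4184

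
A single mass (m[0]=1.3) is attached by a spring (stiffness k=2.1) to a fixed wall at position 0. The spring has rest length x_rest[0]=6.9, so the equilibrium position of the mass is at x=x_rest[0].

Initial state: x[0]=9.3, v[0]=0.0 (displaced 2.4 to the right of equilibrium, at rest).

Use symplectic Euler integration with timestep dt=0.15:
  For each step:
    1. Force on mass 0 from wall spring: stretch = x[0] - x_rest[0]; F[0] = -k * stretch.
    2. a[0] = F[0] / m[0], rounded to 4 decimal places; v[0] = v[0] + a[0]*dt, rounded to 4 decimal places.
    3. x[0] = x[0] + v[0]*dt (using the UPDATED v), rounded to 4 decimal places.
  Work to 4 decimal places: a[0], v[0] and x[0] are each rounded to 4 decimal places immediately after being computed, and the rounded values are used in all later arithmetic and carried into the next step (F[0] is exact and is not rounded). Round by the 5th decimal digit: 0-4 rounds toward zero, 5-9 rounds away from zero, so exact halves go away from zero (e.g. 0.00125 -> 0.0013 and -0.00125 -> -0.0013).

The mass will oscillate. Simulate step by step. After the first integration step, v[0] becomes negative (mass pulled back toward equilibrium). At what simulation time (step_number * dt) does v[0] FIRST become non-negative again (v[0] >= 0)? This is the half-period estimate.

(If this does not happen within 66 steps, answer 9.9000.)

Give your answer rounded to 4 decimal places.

Answer: 2.5500

Derivation:
Step 0: x=[9.3000] v=[0.0000]
Step 1: x=[9.2128] v=[-0.5815]
Step 2: x=[9.0415] v=[-1.1419]
Step 3: x=[8.7924] v=[-1.6608]
Step 4: x=[8.4745] v=[-2.1194]
Step 5: x=[8.0994] v=[-2.5009]
Step 6: x=[7.6807] v=[-2.7915]
Step 7: x=[7.2336] v=[-2.9807]
Step 8: x=[6.7744] v=[-3.0615]
Step 9: x=[6.3197] v=[-3.0311]
Step 10: x=[5.8861] v=[-2.8905]
Step 11: x=[5.4894] v=[-2.6448]
Step 12: x=[5.1440] v=[-2.3030]
Step 13: x=[4.8624] v=[-1.8775]
Step 14: x=[4.6548] v=[-1.3838]
Step 15: x=[4.5288] v=[-0.8398]
Step 16: x=[4.4890] v=[-0.2652]
Step 17: x=[4.5369] v=[0.3190]
First v>=0 after going negative at step 17, time=2.5500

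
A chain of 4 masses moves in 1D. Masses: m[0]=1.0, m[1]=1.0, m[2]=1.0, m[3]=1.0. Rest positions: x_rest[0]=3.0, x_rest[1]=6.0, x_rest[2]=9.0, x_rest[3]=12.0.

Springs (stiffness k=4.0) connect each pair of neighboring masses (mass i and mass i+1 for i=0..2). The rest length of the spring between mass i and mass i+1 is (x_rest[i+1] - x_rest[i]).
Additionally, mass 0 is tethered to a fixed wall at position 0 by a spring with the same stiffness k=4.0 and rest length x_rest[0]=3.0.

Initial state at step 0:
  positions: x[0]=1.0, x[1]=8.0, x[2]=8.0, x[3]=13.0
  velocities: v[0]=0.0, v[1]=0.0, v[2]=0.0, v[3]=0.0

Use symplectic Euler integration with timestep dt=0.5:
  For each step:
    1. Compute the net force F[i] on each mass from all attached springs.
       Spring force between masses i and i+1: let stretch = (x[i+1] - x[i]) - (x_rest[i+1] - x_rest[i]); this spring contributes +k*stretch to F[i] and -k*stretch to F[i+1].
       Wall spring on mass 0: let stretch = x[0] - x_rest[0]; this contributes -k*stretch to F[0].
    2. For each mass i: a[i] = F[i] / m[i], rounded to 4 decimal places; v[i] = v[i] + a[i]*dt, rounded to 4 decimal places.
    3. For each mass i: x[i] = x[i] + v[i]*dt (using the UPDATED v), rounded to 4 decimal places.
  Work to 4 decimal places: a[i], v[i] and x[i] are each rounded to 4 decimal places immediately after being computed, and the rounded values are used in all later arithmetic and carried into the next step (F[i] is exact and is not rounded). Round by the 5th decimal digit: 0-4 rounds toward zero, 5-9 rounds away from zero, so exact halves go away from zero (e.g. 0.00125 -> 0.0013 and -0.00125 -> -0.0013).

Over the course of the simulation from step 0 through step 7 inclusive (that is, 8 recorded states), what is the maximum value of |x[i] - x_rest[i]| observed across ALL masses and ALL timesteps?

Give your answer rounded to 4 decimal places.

Answer: 6.0000

Derivation:
Step 0: x=[1.0000 8.0000 8.0000 13.0000] v=[0.0000 0.0000 0.0000 0.0000]
Step 1: x=[7.0000 1.0000 13.0000 11.0000] v=[12.0000 -14.0000 10.0000 -4.0000]
Step 2: x=[0.0000 12.0000 4.0000 14.0000] v=[-14.0000 22.0000 -18.0000 6.0000]
Step 3: x=[5.0000 3.0000 13.0000 10.0000] v=[10.0000 -18.0000 18.0000 -8.0000]
Step 4: x=[3.0000 6.0000 9.0000 12.0000] v=[-4.0000 6.0000 -8.0000 4.0000]
Step 5: x=[1.0000 9.0000 5.0000 14.0000] v=[-4.0000 6.0000 -8.0000 4.0000]
Step 6: x=[6.0000 0.0000 14.0000 10.0000] v=[10.0000 -18.0000 18.0000 -8.0000]
Step 7: x=[-1.0000 11.0000 5.0000 13.0000] v=[-14.0000 22.0000 -18.0000 6.0000]
Max displacement = 6.0000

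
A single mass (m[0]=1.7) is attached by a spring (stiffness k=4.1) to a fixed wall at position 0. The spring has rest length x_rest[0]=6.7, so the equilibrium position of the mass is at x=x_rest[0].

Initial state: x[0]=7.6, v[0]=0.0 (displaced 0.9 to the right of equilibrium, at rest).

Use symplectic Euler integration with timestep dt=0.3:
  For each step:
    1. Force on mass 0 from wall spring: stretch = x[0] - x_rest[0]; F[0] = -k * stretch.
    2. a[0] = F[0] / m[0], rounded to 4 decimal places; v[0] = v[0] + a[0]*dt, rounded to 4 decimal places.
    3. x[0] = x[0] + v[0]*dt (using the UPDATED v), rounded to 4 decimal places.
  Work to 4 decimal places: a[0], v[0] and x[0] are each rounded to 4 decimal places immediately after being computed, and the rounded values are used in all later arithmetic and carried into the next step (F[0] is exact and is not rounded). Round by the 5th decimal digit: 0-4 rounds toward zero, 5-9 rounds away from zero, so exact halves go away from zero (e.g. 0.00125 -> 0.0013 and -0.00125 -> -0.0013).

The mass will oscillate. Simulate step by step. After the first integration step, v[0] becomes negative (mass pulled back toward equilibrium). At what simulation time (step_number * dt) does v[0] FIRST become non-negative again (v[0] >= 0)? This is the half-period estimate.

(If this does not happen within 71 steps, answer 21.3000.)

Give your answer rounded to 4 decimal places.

Answer: 2.1000

Derivation:
Step 0: x=[7.6000] v=[0.0000]
Step 1: x=[7.4046] v=[-0.6512]
Step 2: x=[7.0563] v=[-1.1610]
Step 3: x=[6.6307] v=[-1.4188]
Step 4: x=[6.2201] v=[-1.3687]
Step 5: x=[5.9137] v=[-1.0215]
Step 6: x=[5.7779] v=[-0.4526]
Step 7: x=[5.8423] v=[0.2146]
First v>=0 after going negative at step 7, time=2.1000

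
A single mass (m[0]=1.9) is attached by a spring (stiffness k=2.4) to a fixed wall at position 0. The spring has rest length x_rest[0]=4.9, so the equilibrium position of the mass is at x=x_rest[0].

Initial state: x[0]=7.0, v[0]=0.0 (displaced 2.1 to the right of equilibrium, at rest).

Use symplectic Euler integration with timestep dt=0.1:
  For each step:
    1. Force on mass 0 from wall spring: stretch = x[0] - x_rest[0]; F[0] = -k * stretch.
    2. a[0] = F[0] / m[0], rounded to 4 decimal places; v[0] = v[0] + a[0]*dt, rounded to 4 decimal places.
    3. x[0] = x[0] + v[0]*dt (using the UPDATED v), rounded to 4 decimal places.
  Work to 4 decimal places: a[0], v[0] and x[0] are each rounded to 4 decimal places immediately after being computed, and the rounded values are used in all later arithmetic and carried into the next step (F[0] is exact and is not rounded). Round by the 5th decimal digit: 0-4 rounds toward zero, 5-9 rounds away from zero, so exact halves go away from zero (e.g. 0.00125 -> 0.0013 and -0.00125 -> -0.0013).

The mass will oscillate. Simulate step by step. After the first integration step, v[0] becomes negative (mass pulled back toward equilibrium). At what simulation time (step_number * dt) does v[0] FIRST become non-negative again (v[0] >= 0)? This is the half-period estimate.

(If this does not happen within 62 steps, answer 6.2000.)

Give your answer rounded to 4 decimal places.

Step 0: x=[7.0000] v=[0.0000]
Step 1: x=[6.9735] v=[-0.2653]
Step 2: x=[6.9208] v=[-0.5272]
Step 3: x=[6.8426] v=[-0.7825]
Step 4: x=[6.7398] v=[-1.0279]
Step 5: x=[6.6138] v=[-1.2603]
Step 6: x=[6.4661] v=[-1.4768]
Step 7: x=[6.2986] v=[-1.6746]
Step 8: x=[6.1135] v=[-1.8513]
Step 9: x=[5.9130] v=[-2.0046]
Step 10: x=[5.6997] v=[-2.1326]
Step 11: x=[5.4763] v=[-2.2336]
Step 12: x=[5.2457] v=[-2.3064]
Step 13: x=[5.0107] v=[-2.3501]
Step 14: x=[4.7743] v=[-2.3641]
Step 15: x=[4.5395] v=[-2.3482]
Step 16: x=[4.3092] v=[-2.3027]
Step 17: x=[4.0864] v=[-2.2281]
Step 18: x=[3.8739] v=[-2.1253]
Step 19: x=[3.6743] v=[-1.9957]
Step 20: x=[3.4902] v=[-1.8409]
Step 21: x=[3.3239] v=[-1.6628]
Step 22: x=[3.1775] v=[-1.4637]
Step 23: x=[3.0529] v=[-1.2461]
Step 24: x=[2.9516] v=[-1.0128]
Step 25: x=[2.8749] v=[-0.7667]
Step 26: x=[2.8238] v=[-0.5109]
Step 27: x=[2.7989] v=[-0.2486]
Step 28: x=[2.8006] v=[0.0168]
First v>=0 after going negative at step 28, time=2.8000

Answer: 2.8000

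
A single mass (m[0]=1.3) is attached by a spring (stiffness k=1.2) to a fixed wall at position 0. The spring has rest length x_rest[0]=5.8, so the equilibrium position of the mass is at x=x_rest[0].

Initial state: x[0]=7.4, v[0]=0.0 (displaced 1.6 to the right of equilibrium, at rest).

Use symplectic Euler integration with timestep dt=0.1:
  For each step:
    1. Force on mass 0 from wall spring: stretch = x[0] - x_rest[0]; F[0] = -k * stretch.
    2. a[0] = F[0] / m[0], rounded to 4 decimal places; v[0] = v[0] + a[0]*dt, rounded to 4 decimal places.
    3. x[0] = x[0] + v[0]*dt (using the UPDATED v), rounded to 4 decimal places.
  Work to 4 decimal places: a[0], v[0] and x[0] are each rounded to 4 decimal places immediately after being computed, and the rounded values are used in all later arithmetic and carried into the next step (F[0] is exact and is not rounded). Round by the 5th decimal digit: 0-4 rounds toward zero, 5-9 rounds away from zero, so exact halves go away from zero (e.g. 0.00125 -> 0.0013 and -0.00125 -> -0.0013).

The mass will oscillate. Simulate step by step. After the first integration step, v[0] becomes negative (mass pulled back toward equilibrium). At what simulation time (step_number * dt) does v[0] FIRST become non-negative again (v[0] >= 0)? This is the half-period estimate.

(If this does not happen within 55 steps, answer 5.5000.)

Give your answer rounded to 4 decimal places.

Answer: 3.3000

Derivation:
Step 0: x=[7.4000] v=[0.0000]
Step 1: x=[7.3852] v=[-0.1477]
Step 2: x=[7.3558] v=[-0.2940]
Step 3: x=[7.3120] v=[-0.4376]
Step 4: x=[7.2543] v=[-0.5772]
Step 5: x=[7.1832] v=[-0.7114]
Step 6: x=[7.0993] v=[-0.8391]
Step 7: x=[7.0034] v=[-0.9590]
Step 8: x=[6.8964] v=[-1.0701]
Step 9: x=[6.7793] v=[-1.1713]
Step 10: x=[6.6531] v=[-1.2617]
Step 11: x=[6.5191] v=[-1.3405]
Step 12: x=[6.3784] v=[-1.4069]
Step 13: x=[6.2324] v=[-1.4603]
Step 14: x=[6.0824] v=[-1.5002]
Step 15: x=[5.9298] v=[-1.5263]
Step 16: x=[5.7760] v=[-1.5383]
Step 17: x=[5.6224] v=[-1.5361]
Step 18: x=[5.4704] v=[-1.5197]
Step 19: x=[5.3215] v=[-1.4893]
Step 20: x=[5.1770] v=[-1.4451]
Step 21: x=[5.0382] v=[-1.3876]
Step 22: x=[4.9065] v=[-1.3173]
Step 23: x=[4.7830] v=[-1.2348]
Step 24: x=[4.6689] v=[-1.1409]
Step 25: x=[4.5653] v=[-1.0365]
Step 26: x=[4.4731] v=[-0.9225]
Step 27: x=[4.3931] v=[-0.8000]
Step 28: x=[4.3261] v=[-0.6701]
Step 29: x=[4.2727] v=[-0.5341]
Step 30: x=[4.2334] v=[-0.3931]
Step 31: x=[4.2086] v=[-0.2485]
Step 32: x=[4.1984] v=[-0.1016]
Step 33: x=[4.2030] v=[0.0462]
First v>=0 after going negative at step 33, time=3.3000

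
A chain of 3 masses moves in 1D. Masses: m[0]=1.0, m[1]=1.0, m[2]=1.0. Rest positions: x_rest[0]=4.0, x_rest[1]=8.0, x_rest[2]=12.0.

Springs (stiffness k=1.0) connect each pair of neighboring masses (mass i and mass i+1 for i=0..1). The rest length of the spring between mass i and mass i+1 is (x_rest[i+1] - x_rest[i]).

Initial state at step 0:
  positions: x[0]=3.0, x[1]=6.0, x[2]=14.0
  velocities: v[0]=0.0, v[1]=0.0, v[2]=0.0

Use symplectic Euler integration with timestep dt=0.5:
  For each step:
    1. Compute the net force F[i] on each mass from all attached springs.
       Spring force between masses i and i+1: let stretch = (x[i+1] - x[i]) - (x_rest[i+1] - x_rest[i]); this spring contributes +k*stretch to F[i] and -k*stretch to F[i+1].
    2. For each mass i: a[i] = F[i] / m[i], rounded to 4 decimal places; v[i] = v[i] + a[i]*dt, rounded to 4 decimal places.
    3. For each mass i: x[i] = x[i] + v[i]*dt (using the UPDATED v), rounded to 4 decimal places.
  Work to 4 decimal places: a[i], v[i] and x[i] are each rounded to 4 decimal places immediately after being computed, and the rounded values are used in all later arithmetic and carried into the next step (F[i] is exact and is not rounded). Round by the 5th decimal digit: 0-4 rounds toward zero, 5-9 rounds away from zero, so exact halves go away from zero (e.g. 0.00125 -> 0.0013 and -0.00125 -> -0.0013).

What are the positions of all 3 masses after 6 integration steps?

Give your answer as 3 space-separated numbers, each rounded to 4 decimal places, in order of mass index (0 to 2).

Step 0: x=[3.0000 6.0000 14.0000] v=[0.0000 0.0000 0.0000]
Step 1: x=[2.7500 7.2500 13.0000] v=[-0.5000 2.5000 -2.0000]
Step 2: x=[2.6250 8.8125 11.5625] v=[-0.2500 3.1250 -2.8750]
Step 3: x=[3.0469 9.5157 10.4375] v=[0.8438 1.4063 -2.2500]
Step 4: x=[4.0860 8.8321 10.0821] v=[2.0782 -1.3672 -0.7109]
Step 5: x=[5.3117 7.2745 10.4142] v=[2.4513 -3.1153 0.6641]
Step 6: x=[6.0281 6.0111 10.9614] v=[1.4327 -2.5269 1.0943]

Answer: 6.0281 6.0111 10.9614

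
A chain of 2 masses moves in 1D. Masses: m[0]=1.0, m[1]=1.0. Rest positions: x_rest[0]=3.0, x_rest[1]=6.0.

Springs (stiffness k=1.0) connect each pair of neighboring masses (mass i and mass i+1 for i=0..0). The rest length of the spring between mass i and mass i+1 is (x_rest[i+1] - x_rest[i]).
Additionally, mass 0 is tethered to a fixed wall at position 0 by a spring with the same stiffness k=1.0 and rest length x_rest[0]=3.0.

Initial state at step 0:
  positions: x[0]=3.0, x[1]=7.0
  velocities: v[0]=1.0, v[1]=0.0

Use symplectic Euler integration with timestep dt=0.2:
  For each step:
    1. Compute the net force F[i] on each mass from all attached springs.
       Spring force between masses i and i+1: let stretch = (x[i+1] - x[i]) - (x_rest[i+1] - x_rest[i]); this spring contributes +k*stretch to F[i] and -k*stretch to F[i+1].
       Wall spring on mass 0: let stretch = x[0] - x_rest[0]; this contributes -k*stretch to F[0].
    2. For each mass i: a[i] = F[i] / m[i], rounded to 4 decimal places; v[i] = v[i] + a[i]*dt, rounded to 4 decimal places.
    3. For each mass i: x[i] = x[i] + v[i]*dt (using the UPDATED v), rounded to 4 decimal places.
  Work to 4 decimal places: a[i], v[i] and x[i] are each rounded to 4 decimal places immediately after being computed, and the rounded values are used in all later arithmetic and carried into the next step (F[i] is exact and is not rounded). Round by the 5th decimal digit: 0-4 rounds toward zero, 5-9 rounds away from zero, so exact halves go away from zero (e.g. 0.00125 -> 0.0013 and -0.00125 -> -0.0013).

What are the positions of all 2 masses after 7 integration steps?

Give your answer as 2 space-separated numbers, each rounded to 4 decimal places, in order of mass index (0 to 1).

Answer: 4.3008 6.5600

Derivation:
Step 0: x=[3.0000 7.0000] v=[1.0000 0.0000]
Step 1: x=[3.2400 6.9600] v=[1.2000 -0.2000]
Step 2: x=[3.4992 6.8912] v=[1.2960 -0.3440]
Step 3: x=[3.7541 6.8067] v=[1.2746 -0.4224]
Step 4: x=[3.9810 6.7201] v=[1.1343 -0.4329]
Step 5: x=[4.1582 6.6440] v=[0.8859 -0.3807]
Step 6: x=[4.2685 6.5884] v=[0.5514 -0.2779]
Step 7: x=[4.3008 6.5600] v=[0.1617 -0.1419]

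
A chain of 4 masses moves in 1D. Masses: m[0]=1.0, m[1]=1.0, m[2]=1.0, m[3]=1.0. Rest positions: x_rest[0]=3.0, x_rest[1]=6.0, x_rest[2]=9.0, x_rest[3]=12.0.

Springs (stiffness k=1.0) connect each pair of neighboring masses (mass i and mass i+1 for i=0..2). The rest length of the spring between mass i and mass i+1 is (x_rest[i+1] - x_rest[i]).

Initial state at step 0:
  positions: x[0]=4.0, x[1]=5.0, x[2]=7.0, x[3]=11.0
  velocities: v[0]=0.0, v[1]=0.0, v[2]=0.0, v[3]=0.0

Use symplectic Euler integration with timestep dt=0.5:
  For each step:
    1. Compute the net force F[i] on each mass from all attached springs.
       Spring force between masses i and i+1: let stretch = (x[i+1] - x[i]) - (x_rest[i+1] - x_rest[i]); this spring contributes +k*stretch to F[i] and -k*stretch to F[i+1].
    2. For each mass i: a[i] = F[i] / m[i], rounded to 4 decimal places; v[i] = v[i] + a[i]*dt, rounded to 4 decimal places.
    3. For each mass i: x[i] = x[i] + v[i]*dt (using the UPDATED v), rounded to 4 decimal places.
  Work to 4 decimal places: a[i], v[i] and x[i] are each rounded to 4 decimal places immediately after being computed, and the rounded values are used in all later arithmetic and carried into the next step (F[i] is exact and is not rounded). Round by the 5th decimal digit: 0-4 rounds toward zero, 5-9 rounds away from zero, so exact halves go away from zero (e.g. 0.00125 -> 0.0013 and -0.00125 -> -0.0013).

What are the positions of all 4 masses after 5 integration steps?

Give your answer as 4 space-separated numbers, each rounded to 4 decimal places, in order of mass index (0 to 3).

Step 0: x=[4.0000 5.0000 7.0000 11.0000] v=[0.0000 0.0000 0.0000 0.0000]
Step 1: x=[3.5000 5.2500 7.5000 10.7500] v=[-1.0000 0.5000 1.0000 -0.5000]
Step 2: x=[2.6875 5.6250 8.2500 10.4375] v=[-1.6250 0.7500 1.5000 -0.6250]
Step 3: x=[1.8594 5.9219 8.8907 10.3281] v=[-1.6563 0.5938 1.2813 -0.2188]
Step 4: x=[1.2969 5.9454 9.1485 10.6094] v=[-1.1251 0.0470 0.5156 0.5625]
Step 5: x=[1.1465 5.6076 8.9708 11.2755] v=[-0.3009 -0.6757 -0.3555 1.3321]

Answer: 1.1465 5.6076 8.9708 11.2755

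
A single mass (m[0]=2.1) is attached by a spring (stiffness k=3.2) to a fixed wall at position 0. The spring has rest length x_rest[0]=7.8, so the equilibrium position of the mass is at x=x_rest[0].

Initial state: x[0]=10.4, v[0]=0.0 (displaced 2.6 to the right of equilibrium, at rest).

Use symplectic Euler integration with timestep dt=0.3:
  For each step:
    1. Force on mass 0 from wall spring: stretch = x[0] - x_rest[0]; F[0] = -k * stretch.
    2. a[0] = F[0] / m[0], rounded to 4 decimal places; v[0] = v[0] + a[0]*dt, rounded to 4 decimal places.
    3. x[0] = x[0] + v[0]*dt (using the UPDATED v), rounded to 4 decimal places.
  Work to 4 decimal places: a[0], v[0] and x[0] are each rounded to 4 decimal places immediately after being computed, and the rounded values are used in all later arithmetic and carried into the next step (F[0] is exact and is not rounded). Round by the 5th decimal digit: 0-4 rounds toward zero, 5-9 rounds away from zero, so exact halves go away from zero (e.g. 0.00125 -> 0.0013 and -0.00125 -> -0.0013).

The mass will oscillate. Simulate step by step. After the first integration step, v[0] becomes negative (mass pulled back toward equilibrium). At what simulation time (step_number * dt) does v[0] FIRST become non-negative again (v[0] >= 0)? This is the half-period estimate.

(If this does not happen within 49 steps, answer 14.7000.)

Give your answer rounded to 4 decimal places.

Step 0: x=[10.4000] v=[0.0000]
Step 1: x=[10.0434] v=[-1.1886]
Step 2: x=[9.3791] v=[-2.2142]
Step 3: x=[8.4983] v=[-2.9361]
Step 4: x=[7.5217] v=[-3.2553]
Step 5: x=[6.5833] v=[-3.1281]
Step 6: x=[5.8117] v=[-2.5719]
Step 7: x=[5.3128] v=[-1.6630]
Step 8: x=[5.1550] v=[-0.5260]
Step 9: x=[5.3600] v=[0.6832]
First v>=0 after going negative at step 9, time=2.7000

Answer: 2.7000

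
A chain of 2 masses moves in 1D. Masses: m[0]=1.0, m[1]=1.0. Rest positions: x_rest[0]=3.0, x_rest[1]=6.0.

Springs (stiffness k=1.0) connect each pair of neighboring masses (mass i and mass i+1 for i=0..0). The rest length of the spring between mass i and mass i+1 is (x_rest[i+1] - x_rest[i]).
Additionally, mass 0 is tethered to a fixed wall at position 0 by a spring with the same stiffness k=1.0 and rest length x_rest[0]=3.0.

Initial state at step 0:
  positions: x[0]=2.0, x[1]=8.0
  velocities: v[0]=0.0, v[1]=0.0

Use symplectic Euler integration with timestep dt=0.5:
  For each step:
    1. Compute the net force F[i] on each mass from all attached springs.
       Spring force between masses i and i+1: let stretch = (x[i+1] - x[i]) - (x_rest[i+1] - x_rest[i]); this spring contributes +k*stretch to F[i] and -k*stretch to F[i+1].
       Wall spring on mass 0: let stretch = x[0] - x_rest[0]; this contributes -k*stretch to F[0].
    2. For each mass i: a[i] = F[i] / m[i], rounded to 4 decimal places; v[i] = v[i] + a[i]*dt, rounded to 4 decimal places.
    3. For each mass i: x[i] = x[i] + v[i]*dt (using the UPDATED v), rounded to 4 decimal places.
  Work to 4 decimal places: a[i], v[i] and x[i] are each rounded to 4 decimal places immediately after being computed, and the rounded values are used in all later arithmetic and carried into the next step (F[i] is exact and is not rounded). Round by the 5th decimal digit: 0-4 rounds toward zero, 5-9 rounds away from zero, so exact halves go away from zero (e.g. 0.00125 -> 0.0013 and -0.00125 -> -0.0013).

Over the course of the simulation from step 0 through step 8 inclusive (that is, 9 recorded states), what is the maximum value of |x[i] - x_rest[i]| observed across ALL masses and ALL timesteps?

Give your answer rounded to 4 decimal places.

Answer: 2.1973

Derivation:
Step 0: x=[2.0000 8.0000] v=[0.0000 0.0000]
Step 1: x=[3.0000 7.2500] v=[2.0000 -1.5000]
Step 2: x=[4.3125 6.1875] v=[2.6250 -2.1250]
Step 3: x=[5.0157 5.4063] v=[1.4063 -1.5625]
Step 4: x=[4.5626 5.2774] v=[-0.9063 -0.2578]
Step 5: x=[3.1475 5.7198] v=[-2.8302 0.8848]
Step 6: x=[1.5886 6.2692] v=[-3.1178 1.0987]
Step 7: x=[0.8027 6.3984] v=[-1.5718 0.2584]
Step 8: x=[1.2151 5.8787] v=[0.8247 -1.0395]
Max displacement = 2.1973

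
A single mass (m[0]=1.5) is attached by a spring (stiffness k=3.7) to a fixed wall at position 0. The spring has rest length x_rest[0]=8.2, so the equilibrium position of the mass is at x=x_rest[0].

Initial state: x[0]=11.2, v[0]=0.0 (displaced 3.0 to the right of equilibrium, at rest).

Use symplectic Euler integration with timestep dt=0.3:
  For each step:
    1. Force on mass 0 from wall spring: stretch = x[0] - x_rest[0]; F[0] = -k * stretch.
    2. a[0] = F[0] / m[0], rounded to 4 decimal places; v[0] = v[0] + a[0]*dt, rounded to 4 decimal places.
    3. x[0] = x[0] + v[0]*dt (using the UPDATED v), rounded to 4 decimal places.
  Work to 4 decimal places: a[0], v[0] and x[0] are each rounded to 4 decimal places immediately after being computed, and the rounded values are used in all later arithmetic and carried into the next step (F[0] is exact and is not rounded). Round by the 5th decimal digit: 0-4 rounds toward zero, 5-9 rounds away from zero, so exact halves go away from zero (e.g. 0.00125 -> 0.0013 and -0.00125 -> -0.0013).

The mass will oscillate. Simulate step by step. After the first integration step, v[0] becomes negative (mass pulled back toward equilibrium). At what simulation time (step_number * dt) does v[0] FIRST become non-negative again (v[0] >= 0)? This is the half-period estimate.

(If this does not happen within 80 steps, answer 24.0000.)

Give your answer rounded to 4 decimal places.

Answer: 2.1000

Derivation:
Step 0: x=[11.2000] v=[0.0000]
Step 1: x=[10.5340] v=[-2.2200]
Step 2: x=[9.3498] v=[-3.9472]
Step 3: x=[7.9104] v=[-4.7981]
Step 4: x=[6.5353] v=[-4.5838]
Step 5: x=[5.5297] v=[-3.3519]
Step 6: x=[5.1169] v=[-1.3759]
Step 7: x=[5.3886] v=[0.9056]
First v>=0 after going negative at step 7, time=2.1000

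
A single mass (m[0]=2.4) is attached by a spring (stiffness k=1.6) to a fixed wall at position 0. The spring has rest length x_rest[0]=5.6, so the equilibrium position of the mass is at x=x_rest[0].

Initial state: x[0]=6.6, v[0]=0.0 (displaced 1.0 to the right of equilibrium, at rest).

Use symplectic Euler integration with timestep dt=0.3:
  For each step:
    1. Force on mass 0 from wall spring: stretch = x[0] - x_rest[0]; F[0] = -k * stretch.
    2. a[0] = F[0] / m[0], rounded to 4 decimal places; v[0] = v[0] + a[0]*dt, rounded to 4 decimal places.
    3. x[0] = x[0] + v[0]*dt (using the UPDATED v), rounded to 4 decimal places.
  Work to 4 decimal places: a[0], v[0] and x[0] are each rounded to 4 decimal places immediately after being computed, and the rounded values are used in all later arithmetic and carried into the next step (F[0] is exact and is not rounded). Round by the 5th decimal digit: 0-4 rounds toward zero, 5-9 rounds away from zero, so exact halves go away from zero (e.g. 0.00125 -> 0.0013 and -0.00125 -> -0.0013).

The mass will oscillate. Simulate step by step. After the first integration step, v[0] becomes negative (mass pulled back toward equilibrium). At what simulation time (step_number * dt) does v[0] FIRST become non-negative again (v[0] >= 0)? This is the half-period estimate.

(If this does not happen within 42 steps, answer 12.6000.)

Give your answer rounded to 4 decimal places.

Answer: 3.9000

Derivation:
Step 0: x=[6.6000] v=[0.0000]
Step 1: x=[6.5400] v=[-0.2000]
Step 2: x=[6.4236] v=[-0.3880]
Step 3: x=[6.2578] v=[-0.5527]
Step 4: x=[6.0525] v=[-0.6843]
Step 5: x=[5.8201] v=[-0.7748]
Step 6: x=[5.5745] v=[-0.8188]
Step 7: x=[5.3304] v=[-0.8137]
Step 8: x=[5.1025] v=[-0.7598]
Step 9: x=[4.9044] v=[-0.6603]
Step 10: x=[4.7480] v=[-0.5212]
Step 11: x=[4.6428] v=[-0.3508]
Step 12: x=[4.5950] v=[-0.1594]
Step 13: x=[4.6075] v=[0.0416]
First v>=0 after going negative at step 13, time=3.9000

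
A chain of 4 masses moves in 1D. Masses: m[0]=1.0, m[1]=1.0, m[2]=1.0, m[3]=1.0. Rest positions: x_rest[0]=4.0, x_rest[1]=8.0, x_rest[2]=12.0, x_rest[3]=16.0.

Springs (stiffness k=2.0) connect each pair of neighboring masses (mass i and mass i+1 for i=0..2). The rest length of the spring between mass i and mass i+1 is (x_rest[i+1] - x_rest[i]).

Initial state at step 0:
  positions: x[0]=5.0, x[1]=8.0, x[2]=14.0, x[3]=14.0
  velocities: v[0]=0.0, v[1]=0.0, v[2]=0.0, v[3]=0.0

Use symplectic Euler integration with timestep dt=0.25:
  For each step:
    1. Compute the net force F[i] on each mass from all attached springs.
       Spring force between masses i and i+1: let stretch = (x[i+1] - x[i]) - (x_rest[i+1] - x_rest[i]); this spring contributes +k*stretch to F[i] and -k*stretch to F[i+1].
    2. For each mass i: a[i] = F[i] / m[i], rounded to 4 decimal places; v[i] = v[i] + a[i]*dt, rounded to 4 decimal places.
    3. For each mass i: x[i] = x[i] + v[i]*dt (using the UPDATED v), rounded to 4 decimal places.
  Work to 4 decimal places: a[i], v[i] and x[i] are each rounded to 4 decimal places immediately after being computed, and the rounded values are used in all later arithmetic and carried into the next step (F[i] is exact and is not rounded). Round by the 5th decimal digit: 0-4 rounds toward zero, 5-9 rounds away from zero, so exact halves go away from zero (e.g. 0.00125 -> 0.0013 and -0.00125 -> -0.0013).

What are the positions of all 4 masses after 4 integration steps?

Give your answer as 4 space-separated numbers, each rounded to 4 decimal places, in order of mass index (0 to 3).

Step 0: x=[5.0000 8.0000 14.0000 14.0000] v=[0.0000 0.0000 0.0000 0.0000]
Step 1: x=[4.8750 8.3750 13.2500 14.5000] v=[-0.5000 1.5000 -3.0000 2.0000]
Step 2: x=[4.6875 8.9219 12.0469 15.3438] v=[-0.7500 2.1875 -4.8125 3.3750]
Step 3: x=[4.5293 9.3301 10.8653 16.2755] v=[-0.6328 1.6328 -4.7266 3.7266]
Step 4: x=[4.4712 9.3301 10.1680 17.0309] v=[-0.2324 0.0000 -2.7891 3.0215]

Answer: 4.4712 9.3301 10.1680 17.0309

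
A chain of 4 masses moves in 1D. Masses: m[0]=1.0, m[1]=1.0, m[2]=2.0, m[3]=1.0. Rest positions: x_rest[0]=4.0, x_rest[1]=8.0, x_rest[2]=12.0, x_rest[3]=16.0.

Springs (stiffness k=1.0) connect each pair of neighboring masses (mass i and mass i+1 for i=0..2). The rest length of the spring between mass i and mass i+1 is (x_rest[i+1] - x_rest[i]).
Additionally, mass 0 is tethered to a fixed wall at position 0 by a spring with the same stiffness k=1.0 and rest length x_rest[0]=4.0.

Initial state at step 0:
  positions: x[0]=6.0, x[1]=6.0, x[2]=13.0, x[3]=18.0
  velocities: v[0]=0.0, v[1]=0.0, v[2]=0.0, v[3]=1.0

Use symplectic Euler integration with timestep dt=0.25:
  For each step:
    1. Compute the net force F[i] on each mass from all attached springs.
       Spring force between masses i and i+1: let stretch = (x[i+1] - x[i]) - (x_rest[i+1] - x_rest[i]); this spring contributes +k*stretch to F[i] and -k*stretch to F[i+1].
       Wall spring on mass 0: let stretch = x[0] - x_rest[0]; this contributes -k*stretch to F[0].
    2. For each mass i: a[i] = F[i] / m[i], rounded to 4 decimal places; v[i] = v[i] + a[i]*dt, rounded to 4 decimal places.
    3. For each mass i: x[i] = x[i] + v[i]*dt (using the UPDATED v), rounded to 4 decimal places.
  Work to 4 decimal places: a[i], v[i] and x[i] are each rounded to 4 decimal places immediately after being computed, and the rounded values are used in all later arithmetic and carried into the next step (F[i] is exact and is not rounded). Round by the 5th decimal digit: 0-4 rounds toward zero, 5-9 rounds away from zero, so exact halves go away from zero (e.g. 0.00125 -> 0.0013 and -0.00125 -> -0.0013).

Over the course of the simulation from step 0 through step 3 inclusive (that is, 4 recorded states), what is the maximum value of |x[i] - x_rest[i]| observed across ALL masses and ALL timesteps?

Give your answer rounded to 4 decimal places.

Step 0: x=[6.0000 6.0000 13.0000 18.0000] v=[0.0000 0.0000 0.0000 1.0000]
Step 1: x=[5.6250 6.4375 12.9375 18.1875] v=[-1.5000 1.7500 -0.2500 0.7500]
Step 2: x=[4.9492 7.2305 12.8359 18.2969] v=[-2.7031 3.1719 -0.4063 0.4375]
Step 3: x=[4.1067 8.2312 12.7298 18.3150] v=[-3.3701 4.0029 -0.4244 0.0723]
Max displacement = 2.3150

Answer: 2.3150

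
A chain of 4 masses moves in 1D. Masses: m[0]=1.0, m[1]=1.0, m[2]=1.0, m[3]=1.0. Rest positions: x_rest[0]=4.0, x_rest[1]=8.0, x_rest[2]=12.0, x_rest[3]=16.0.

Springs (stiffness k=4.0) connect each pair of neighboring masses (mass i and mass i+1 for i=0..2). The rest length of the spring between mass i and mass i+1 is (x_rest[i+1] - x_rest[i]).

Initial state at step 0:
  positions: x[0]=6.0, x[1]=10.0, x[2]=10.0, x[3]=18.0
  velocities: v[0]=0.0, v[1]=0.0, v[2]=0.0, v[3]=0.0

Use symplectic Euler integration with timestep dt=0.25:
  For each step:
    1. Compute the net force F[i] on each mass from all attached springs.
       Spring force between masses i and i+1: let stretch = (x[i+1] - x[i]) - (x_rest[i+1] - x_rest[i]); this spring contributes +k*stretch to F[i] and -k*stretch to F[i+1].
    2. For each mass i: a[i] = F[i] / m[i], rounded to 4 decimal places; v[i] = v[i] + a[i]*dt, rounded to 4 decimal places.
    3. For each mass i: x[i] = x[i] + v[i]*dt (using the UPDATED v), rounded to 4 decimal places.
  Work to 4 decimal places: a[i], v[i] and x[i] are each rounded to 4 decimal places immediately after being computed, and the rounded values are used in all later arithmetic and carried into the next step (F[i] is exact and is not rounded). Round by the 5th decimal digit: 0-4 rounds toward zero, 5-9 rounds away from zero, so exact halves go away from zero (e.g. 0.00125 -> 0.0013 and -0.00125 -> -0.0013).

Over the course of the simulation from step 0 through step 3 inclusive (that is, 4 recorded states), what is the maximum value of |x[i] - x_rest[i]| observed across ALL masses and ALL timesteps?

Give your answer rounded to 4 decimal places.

Step 0: x=[6.0000 10.0000 10.0000 18.0000] v=[0.0000 0.0000 0.0000 0.0000]
Step 1: x=[6.0000 9.0000 12.0000 17.0000] v=[0.0000 -4.0000 8.0000 -4.0000]
Step 2: x=[5.7500 8.0000 14.5000 15.7500] v=[-1.0000 -4.0000 10.0000 -5.0000]
Step 3: x=[5.0625 8.0625 15.6875 15.1875] v=[-2.7500 0.2500 4.7500 -2.2500]
Max displacement = 3.6875

Answer: 3.6875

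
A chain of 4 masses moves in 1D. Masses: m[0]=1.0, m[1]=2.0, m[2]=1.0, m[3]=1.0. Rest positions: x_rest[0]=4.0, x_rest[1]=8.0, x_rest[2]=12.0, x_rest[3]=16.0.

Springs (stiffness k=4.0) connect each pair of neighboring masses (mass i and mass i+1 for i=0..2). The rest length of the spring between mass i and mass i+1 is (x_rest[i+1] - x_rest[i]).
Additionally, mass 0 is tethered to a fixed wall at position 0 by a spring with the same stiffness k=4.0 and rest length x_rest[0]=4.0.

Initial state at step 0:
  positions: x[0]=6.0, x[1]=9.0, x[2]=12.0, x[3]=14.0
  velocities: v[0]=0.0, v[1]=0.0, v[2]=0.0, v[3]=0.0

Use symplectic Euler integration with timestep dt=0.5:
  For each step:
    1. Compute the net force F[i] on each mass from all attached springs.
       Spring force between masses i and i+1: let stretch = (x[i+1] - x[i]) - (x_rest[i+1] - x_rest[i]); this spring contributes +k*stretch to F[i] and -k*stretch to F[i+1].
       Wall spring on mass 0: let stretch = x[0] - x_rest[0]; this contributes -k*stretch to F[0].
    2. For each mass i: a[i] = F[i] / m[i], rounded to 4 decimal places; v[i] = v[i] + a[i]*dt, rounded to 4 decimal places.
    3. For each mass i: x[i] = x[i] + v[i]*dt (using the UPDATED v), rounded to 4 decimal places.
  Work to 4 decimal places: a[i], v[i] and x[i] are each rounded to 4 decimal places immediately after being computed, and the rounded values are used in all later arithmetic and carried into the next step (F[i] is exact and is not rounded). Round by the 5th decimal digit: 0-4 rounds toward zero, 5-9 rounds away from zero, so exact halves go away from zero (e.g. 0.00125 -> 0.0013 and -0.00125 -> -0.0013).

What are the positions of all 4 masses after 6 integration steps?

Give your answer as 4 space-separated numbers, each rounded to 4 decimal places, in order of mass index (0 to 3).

Answer: 5.5000 9.0000 12.5000 13.5000

Derivation:
Step 0: x=[6.0000 9.0000 12.0000 14.0000] v=[0.0000 0.0000 0.0000 0.0000]
Step 1: x=[3.0000 9.0000 11.0000 16.0000] v=[-6.0000 0.0000 -2.0000 4.0000]
Step 2: x=[3.0000 7.0000 13.0000 17.0000] v=[0.0000 -4.0000 4.0000 2.0000]
Step 3: x=[4.0000 6.0000 13.0000 18.0000] v=[2.0000 -2.0000 0.0000 2.0000]
Step 4: x=[3.0000 7.5000 11.0000 18.0000] v=[-2.0000 3.0000 -4.0000 0.0000]
Step 5: x=[3.5000 8.5000 12.5000 15.0000] v=[1.0000 2.0000 3.0000 -6.0000]
Step 6: x=[5.5000 9.0000 12.5000 13.5000] v=[4.0000 1.0000 0.0000 -3.0000]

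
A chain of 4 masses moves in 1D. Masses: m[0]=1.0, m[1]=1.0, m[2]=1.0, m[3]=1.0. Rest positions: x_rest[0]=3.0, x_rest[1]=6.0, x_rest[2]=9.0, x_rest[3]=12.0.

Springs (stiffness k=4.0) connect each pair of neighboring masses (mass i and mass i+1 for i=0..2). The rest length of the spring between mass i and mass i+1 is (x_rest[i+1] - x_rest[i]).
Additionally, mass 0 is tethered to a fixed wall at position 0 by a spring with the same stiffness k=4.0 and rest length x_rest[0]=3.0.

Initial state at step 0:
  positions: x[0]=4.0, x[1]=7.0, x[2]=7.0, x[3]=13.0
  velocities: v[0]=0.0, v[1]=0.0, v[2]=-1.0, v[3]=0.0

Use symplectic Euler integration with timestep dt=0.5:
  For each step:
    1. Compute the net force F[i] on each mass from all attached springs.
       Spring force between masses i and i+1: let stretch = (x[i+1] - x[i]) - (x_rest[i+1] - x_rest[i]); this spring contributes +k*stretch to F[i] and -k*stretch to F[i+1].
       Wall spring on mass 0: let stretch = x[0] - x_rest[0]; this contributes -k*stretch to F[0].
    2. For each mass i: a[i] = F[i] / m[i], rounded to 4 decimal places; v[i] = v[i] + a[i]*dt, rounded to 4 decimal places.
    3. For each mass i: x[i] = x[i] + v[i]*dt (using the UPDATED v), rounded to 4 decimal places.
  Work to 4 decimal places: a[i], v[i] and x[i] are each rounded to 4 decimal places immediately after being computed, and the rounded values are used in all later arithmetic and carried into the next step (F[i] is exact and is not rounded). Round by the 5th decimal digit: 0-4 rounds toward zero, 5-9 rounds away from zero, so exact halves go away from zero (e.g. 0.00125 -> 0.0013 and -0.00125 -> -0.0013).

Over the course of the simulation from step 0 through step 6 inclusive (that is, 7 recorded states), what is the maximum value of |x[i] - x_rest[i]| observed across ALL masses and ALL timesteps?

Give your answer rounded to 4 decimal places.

Answer: 3.5000

Derivation:
Step 0: x=[4.0000 7.0000 7.0000 13.0000] v=[0.0000 0.0000 -1.0000 0.0000]
Step 1: x=[3.0000 4.0000 12.5000 10.0000] v=[-2.0000 -6.0000 11.0000 -6.0000]
Step 2: x=[0.0000 8.5000 7.0000 12.5000] v=[-6.0000 9.0000 -11.0000 5.0000]
Step 3: x=[5.5000 3.0000 8.5000 12.5000] v=[11.0000 -11.0000 3.0000 0.0000]
Step 4: x=[3.0000 5.5000 8.5000 11.5000] v=[-5.0000 5.0000 0.0000 -2.0000]
Step 5: x=[0.0000 8.5000 8.5000 10.5000] v=[-6.0000 6.0000 0.0000 -2.0000]
Step 6: x=[5.5000 3.0000 10.5000 10.5000] v=[11.0000 -11.0000 4.0000 0.0000]
Max displacement = 3.5000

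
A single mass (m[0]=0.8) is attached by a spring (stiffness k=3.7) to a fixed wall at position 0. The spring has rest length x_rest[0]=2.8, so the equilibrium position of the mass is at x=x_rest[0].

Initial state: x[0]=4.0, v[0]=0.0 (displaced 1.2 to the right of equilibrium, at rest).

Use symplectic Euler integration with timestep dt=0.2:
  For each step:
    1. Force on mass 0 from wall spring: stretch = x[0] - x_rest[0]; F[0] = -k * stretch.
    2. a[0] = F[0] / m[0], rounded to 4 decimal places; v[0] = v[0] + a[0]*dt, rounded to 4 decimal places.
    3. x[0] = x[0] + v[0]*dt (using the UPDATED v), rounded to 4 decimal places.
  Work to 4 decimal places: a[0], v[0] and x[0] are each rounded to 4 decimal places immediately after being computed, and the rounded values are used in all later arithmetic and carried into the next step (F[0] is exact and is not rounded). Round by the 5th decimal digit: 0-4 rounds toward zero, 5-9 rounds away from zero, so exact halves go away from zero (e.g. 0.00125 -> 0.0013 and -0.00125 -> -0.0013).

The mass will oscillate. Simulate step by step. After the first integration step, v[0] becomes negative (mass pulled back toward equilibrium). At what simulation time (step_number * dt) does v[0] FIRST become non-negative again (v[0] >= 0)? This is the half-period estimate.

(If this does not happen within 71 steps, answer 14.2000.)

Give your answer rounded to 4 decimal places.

Answer: 1.6000

Derivation:
Step 0: x=[4.0000] v=[0.0000]
Step 1: x=[3.7780] v=[-1.1100]
Step 2: x=[3.3751] v=[-2.0147]
Step 3: x=[2.8658] v=[-2.5467]
Step 4: x=[2.3443] v=[-2.6076]
Step 5: x=[1.9071] v=[-2.1861]
Step 6: x=[1.6351] v=[-1.3602]
Step 7: x=[1.5786] v=[-0.2827]
Step 8: x=[1.7480] v=[0.8471]
First v>=0 after going negative at step 8, time=1.6000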